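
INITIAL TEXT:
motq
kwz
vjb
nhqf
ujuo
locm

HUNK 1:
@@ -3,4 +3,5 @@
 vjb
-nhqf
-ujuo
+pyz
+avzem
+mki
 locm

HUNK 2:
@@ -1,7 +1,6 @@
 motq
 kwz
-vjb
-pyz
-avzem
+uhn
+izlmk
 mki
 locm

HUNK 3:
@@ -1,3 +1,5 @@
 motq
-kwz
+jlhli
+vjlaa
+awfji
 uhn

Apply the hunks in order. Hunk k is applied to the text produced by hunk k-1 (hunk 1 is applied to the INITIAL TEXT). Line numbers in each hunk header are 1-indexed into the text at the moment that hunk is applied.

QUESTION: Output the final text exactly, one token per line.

Answer: motq
jlhli
vjlaa
awfji
uhn
izlmk
mki
locm

Derivation:
Hunk 1: at line 3 remove [nhqf,ujuo] add [pyz,avzem,mki] -> 7 lines: motq kwz vjb pyz avzem mki locm
Hunk 2: at line 1 remove [vjb,pyz,avzem] add [uhn,izlmk] -> 6 lines: motq kwz uhn izlmk mki locm
Hunk 3: at line 1 remove [kwz] add [jlhli,vjlaa,awfji] -> 8 lines: motq jlhli vjlaa awfji uhn izlmk mki locm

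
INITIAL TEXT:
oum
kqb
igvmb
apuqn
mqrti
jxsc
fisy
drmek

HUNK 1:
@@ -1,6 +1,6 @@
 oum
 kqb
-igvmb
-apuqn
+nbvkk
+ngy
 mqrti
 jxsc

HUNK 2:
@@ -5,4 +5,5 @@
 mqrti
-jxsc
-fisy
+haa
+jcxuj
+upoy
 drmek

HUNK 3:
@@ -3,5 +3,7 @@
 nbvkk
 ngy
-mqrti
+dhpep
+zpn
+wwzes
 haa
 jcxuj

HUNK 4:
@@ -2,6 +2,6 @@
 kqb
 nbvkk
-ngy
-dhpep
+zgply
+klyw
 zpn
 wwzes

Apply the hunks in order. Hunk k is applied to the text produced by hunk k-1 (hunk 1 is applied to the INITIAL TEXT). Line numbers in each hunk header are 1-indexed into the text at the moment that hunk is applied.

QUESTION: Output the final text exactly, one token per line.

Hunk 1: at line 1 remove [igvmb,apuqn] add [nbvkk,ngy] -> 8 lines: oum kqb nbvkk ngy mqrti jxsc fisy drmek
Hunk 2: at line 5 remove [jxsc,fisy] add [haa,jcxuj,upoy] -> 9 lines: oum kqb nbvkk ngy mqrti haa jcxuj upoy drmek
Hunk 3: at line 3 remove [mqrti] add [dhpep,zpn,wwzes] -> 11 lines: oum kqb nbvkk ngy dhpep zpn wwzes haa jcxuj upoy drmek
Hunk 4: at line 2 remove [ngy,dhpep] add [zgply,klyw] -> 11 lines: oum kqb nbvkk zgply klyw zpn wwzes haa jcxuj upoy drmek

Answer: oum
kqb
nbvkk
zgply
klyw
zpn
wwzes
haa
jcxuj
upoy
drmek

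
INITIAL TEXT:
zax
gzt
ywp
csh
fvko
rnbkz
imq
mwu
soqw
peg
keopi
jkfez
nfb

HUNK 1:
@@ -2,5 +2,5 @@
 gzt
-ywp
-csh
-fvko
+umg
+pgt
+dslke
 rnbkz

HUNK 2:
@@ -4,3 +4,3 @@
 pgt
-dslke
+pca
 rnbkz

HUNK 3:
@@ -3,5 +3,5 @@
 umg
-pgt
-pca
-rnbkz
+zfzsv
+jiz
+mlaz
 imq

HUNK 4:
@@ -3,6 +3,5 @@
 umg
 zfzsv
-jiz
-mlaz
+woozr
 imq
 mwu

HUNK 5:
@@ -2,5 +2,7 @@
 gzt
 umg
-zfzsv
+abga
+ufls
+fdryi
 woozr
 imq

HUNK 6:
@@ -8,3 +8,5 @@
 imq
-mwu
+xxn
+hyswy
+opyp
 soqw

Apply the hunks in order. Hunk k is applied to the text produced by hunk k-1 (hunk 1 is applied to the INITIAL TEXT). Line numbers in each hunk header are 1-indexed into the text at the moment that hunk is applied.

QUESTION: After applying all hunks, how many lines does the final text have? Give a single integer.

Answer: 16

Derivation:
Hunk 1: at line 2 remove [ywp,csh,fvko] add [umg,pgt,dslke] -> 13 lines: zax gzt umg pgt dslke rnbkz imq mwu soqw peg keopi jkfez nfb
Hunk 2: at line 4 remove [dslke] add [pca] -> 13 lines: zax gzt umg pgt pca rnbkz imq mwu soqw peg keopi jkfez nfb
Hunk 3: at line 3 remove [pgt,pca,rnbkz] add [zfzsv,jiz,mlaz] -> 13 lines: zax gzt umg zfzsv jiz mlaz imq mwu soqw peg keopi jkfez nfb
Hunk 4: at line 3 remove [jiz,mlaz] add [woozr] -> 12 lines: zax gzt umg zfzsv woozr imq mwu soqw peg keopi jkfez nfb
Hunk 5: at line 2 remove [zfzsv] add [abga,ufls,fdryi] -> 14 lines: zax gzt umg abga ufls fdryi woozr imq mwu soqw peg keopi jkfez nfb
Hunk 6: at line 8 remove [mwu] add [xxn,hyswy,opyp] -> 16 lines: zax gzt umg abga ufls fdryi woozr imq xxn hyswy opyp soqw peg keopi jkfez nfb
Final line count: 16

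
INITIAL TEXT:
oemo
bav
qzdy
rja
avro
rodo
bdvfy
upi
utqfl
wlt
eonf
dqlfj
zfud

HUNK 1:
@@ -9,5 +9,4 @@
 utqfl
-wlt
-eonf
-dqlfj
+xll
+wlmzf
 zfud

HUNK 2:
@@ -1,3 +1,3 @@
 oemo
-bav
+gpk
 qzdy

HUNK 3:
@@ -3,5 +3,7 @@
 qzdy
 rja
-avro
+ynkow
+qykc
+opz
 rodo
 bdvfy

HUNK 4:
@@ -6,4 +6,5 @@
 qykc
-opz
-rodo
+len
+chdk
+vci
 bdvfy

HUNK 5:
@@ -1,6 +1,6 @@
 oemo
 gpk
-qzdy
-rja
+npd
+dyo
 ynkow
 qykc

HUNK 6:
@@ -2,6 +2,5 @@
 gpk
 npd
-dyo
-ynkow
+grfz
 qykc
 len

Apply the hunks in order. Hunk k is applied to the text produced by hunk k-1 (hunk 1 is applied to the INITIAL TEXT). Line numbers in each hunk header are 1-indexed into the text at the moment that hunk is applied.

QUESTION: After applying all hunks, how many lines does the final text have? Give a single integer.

Answer: 14

Derivation:
Hunk 1: at line 9 remove [wlt,eonf,dqlfj] add [xll,wlmzf] -> 12 lines: oemo bav qzdy rja avro rodo bdvfy upi utqfl xll wlmzf zfud
Hunk 2: at line 1 remove [bav] add [gpk] -> 12 lines: oemo gpk qzdy rja avro rodo bdvfy upi utqfl xll wlmzf zfud
Hunk 3: at line 3 remove [avro] add [ynkow,qykc,opz] -> 14 lines: oemo gpk qzdy rja ynkow qykc opz rodo bdvfy upi utqfl xll wlmzf zfud
Hunk 4: at line 6 remove [opz,rodo] add [len,chdk,vci] -> 15 lines: oemo gpk qzdy rja ynkow qykc len chdk vci bdvfy upi utqfl xll wlmzf zfud
Hunk 5: at line 1 remove [qzdy,rja] add [npd,dyo] -> 15 lines: oemo gpk npd dyo ynkow qykc len chdk vci bdvfy upi utqfl xll wlmzf zfud
Hunk 6: at line 2 remove [dyo,ynkow] add [grfz] -> 14 lines: oemo gpk npd grfz qykc len chdk vci bdvfy upi utqfl xll wlmzf zfud
Final line count: 14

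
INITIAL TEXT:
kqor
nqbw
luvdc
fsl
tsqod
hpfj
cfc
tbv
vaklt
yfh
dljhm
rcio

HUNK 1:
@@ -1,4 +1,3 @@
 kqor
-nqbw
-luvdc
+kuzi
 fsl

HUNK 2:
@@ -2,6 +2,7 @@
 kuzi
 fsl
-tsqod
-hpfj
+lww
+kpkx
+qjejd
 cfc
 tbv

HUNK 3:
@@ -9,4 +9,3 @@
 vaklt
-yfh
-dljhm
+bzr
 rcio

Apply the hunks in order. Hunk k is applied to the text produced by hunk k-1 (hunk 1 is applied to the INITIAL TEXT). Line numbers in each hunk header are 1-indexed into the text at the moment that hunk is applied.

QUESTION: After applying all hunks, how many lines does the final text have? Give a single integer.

Answer: 11

Derivation:
Hunk 1: at line 1 remove [nqbw,luvdc] add [kuzi] -> 11 lines: kqor kuzi fsl tsqod hpfj cfc tbv vaklt yfh dljhm rcio
Hunk 2: at line 2 remove [tsqod,hpfj] add [lww,kpkx,qjejd] -> 12 lines: kqor kuzi fsl lww kpkx qjejd cfc tbv vaklt yfh dljhm rcio
Hunk 3: at line 9 remove [yfh,dljhm] add [bzr] -> 11 lines: kqor kuzi fsl lww kpkx qjejd cfc tbv vaklt bzr rcio
Final line count: 11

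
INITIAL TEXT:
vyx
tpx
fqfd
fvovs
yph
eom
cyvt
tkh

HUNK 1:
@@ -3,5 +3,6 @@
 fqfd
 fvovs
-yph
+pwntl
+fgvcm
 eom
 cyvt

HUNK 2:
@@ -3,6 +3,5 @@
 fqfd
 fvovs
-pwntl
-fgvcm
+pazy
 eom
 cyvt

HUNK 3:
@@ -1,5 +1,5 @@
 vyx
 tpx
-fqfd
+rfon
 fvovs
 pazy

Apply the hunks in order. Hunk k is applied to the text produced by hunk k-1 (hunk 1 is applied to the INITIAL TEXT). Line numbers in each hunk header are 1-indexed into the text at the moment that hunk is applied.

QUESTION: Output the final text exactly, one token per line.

Hunk 1: at line 3 remove [yph] add [pwntl,fgvcm] -> 9 lines: vyx tpx fqfd fvovs pwntl fgvcm eom cyvt tkh
Hunk 2: at line 3 remove [pwntl,fgvcm] add [pazy] -> 8 lines: vyx tpx fqfd fvovs pazy eom cyvt tkh
Hunk 3: at line 1 remove [fqfd] add [rfon] -> 8 lines: vyx tpx rfon fvovs pazy eom cyvt tkh

Answer: vyx
tpx
rfon
fvovs
pazy
eom
cyvt
tkh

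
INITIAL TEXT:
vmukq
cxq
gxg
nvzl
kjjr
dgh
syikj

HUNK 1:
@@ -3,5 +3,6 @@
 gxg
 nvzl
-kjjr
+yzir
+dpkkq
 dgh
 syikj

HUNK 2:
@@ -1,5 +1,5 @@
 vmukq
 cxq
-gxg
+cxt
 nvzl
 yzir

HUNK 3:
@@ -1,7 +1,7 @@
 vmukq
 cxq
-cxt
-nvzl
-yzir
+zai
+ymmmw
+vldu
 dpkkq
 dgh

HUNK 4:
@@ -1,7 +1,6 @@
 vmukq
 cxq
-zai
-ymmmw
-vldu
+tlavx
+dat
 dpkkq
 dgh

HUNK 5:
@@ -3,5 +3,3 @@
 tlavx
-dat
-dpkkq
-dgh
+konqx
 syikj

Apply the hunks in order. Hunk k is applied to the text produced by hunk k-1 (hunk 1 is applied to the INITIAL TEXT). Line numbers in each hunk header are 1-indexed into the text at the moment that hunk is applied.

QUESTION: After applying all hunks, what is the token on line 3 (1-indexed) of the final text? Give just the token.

Hunk 1: at line 3 remove [kjjr] add [yzir,dpkkq] -> 8 lines: vmukq cxq gxg nvzl yzir dpkkq dgh syikj
Hunk 2: at line 1 remove [gxg] add [cxt] -> 8 lines: vmukq cxq cxt nvzl yzir dpkkq dgh syikj
Hunk 3: at line 1 remove [cxt,nvzl,yzir] add [zai,ymmmw,vldu] -> 8 lines: vmukq cxq zai ymmmw vldu dpkkq dgh syikj
Hunk 4: at line 1 remove [zai,ymmmw,vldu] add [tlavx,dat] -> 7 lines: vmukq cxq tlavx dat dpkkq dgh syikj
Hunk 5: at line 3 remove [dat,dpkkq,dgh] add [konqx] -> 5 lines: vmukq cxq tlavx konqx syikj
Final line 3: tlavx

Answer: tlavx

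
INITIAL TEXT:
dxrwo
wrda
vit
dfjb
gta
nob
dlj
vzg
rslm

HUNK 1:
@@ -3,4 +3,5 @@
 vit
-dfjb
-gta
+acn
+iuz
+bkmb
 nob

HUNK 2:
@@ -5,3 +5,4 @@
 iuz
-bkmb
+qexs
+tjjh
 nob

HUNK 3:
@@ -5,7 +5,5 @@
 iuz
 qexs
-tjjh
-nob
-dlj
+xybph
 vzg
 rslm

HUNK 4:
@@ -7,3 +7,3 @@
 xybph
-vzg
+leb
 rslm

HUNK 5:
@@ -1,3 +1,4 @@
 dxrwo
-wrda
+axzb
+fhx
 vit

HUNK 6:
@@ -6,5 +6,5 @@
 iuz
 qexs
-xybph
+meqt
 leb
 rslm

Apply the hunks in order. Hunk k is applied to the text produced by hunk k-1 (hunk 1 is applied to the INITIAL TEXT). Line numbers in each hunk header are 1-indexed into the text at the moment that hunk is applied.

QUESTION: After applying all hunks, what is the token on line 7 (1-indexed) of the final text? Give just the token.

Answer: qexs

Derivation:
Hunk 1: at line 3 remove [dfjb,gta] add [acn,iuz,bkmb] -> 10 lines: dxrwo wrda vit acn iuz bkmb nob dlj vzg rslm
Hunk 2: at line 5 remove [bkmb] add [qexs,tjjh] -> 11 lines: dxrwo wrda vit acn iuz qexs tjjh nob dlj vzg rslm
Hunk 3: at line 5 remove [tjjh,nob,dlj] add [xybph] -> 9 lines: dxrwo wrda vit acn iuz qexs xybph vzg rslm
Hunk 4: at line 7 remove [vzg] add [leb] -> 9 lines: dxrwo wrda vit acn iuz qexs xybph leb rslm
Hunk 5: at line 1 remove [wrda] add [axzb,fhx] -> 10 lines: dxrwo axzb fhx vit acn iuz qexs xybph leb rslm
Hunk 6: at line 6 remove [xybph] add [meqt] -> 10 lines: dxrwo axzb fhx vit acn iuz qexs meqt leb rslm
Final line 7: qexs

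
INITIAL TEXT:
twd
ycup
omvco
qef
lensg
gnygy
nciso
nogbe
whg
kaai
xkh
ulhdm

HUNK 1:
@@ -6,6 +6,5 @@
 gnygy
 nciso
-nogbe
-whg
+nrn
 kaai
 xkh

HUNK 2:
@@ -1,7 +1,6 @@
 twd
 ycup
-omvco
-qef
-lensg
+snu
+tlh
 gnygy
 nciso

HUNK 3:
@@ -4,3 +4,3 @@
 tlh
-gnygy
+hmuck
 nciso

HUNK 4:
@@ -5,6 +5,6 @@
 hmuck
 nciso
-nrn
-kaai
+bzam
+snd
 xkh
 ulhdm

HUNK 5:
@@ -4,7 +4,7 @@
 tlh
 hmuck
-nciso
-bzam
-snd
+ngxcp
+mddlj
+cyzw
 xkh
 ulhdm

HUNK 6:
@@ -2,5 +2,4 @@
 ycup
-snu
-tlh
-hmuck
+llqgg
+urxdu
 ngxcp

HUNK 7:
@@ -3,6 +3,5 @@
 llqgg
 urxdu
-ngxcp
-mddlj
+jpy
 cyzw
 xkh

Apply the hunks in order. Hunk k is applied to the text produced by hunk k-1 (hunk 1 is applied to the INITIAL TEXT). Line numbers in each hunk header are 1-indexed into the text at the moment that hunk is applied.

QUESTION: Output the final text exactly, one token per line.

Answer: twd
ycup
llqgg
urxdu
jpy
cyzw
xkh
ulhdm

Derivation:
Hunk 1: at line 6 remove [nogbe,whg] add [nrn] -> 11 lines: twd ycup omvco qef lensg gnygy nciso nrn kaai xkh ulhdm
Hunk 2: at line 1 remove [omvco,qef,lensg] add [snu,tlh] -> 10 lines: twd ycup snu tlh gnygy nciso nrn kaai xkh ulhdm
Hunk 3: at line 4 remove [gnygy] add [hmuck] -> 10 lines: twd ycup snu tlh hmuck nciso nrn kaai xkh ulhdm
Hunk 4: at line 5 remove [nrn,kaai] add [bzam,snd] -> 10 lines: twd ycup snu tlh hmuck nciso bzam snd xkh ulhdm
Hunk 5: at line 4 remove [nciso,bzam,snd] add [ngxcp,mddlj,cyzw] -> 10 lines: twd ycup snu tlh hmuck ngxcp mddlj cyzw xkh ulhdm
Hunk 6: at line 2 remove [snu,tlh,hmuck] add [llqgg,urxdu] -> 9 lines: twd ycup llqgg urxdu ngxcp mddlj cyzw xkh ulhdm
Hunk 7: at line 3 remove [ngxcp,mddlj] add [jpy] -> 8 lines: twd ycup llqgg urxdu jpy cyzw xkh ulhdm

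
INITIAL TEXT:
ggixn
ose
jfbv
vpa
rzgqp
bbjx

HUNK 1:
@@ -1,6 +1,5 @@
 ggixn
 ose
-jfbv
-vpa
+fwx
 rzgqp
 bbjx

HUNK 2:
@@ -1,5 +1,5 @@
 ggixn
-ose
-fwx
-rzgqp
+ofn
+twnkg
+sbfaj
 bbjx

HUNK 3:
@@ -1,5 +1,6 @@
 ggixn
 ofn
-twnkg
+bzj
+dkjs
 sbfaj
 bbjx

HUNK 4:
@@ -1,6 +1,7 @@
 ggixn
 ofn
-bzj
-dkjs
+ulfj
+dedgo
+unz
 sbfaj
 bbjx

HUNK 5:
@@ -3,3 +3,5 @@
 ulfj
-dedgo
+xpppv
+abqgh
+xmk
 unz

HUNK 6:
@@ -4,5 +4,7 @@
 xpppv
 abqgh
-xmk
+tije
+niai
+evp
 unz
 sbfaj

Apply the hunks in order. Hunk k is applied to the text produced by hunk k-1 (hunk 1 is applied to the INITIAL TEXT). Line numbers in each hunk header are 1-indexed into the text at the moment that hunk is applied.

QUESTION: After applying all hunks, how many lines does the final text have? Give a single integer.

Answer: 11

Derivation:
Hunk 1: at line 1 remove [jfbv,vpa] add [fwx] -> 5 lines: ggixn ose fwx rzgqp bbjx
Hunk 2: at line 1 remove [ose,fwx,rzgqp] add [ofn,twnkg,sbfaj] -> 5 lines: ggixn ofn twnkg sbfaj bbjx
Hunk 3: at line 1 remove [twnkg] add [bzj,dkjs] -> 6 lines: ggixn ofn bzj dkjs sbfaj bbjx
Hunk 4: at line 1 remove [bzj,dkjs] add [ulfj,dedgo,unz] -> 7 lines: ggixn ofn ulfj dedgo unz sbfaj bbjx
Hunk 5: at line 3 remove [dedgo] add [xpppv,abqgh,xmk] -> 9 lines: ggixn ofn ulfj xpppv abqgh xmk unz sbfaj bbjx
Hunk 6: at line 4 remove [xmk] add [tije,niai,evp] -> 11 lines: ggixn ofn ulfj xpppv abqgh tije niai evp unz sbfaj bbjx
Final line count: 11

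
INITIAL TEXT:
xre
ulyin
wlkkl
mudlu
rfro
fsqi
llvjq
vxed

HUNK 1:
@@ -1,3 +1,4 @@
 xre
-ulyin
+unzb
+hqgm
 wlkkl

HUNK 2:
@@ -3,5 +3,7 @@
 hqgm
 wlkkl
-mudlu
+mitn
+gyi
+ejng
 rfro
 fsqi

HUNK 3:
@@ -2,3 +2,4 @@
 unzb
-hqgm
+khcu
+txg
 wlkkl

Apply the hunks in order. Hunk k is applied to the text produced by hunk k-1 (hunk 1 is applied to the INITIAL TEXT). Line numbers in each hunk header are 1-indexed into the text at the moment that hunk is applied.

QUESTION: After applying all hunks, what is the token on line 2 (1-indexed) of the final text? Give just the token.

Answer: unzb

Derivation:
Hunk 1: at line 1 remove [ulyin] add [unzb,hqgm] -> 9 lines: xre unzb hqgm wlkkl mudlu rfro fsqi llvjq vxed
Hunk 2: at line 3 remove [mudlu] add [mitn,gyi,ejng] -> 11 lines: xre unzb hqgm wlkkl mitn gyi ejng rfro fsqi llvjq vxed
Hunk 3: at line 2 remove [hqgm] add [khcu,txg] -> 12 lines: xre unzb khcu txg wlkkl mitn gyi ejng rfro fsqi llvjq vxed
Final line 2: unzb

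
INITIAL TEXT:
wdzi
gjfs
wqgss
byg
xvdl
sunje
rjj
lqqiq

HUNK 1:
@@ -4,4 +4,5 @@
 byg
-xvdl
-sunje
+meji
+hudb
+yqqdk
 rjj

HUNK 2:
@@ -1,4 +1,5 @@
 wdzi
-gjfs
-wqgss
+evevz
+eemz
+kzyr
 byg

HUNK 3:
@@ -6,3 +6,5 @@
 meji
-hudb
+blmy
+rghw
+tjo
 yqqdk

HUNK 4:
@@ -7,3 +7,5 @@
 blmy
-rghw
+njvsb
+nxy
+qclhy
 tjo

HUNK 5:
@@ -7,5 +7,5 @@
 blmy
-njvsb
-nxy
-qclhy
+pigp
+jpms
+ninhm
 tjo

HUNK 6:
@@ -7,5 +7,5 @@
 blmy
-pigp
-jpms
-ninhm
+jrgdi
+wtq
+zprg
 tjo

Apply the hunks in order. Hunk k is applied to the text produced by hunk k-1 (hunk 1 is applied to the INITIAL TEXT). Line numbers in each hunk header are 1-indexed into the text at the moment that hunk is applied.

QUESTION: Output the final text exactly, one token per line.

Hunk 1: at line 4 remove [xvdl,sunje] add [meji,hudb,yqqdk] -> 9 lines: wdzi gjfs wqgss byg meji hudb yqqdk rjj lqqiq
Hunk 2: at line 1 remove [gjfs,wqgss] add [evevz,eemz,kzyr] -> 10 lines: wdzi evevz eemz kzyr byg meji hudb yqqdk rjj lqqiq
Hunk 3: at line 6 remove [hudb] add [blmy,rghw,tjo] -> 12 lines: wdzi evevz eemz kzyr byg meji blmy rghw tjo yqqdk rjj lqqiq
Hunk 4: at line 7 remove [rghw] add [njvsb,nxy,qclhy] -> 14 lines: wdzi evevz eemz kzyr byg meji blmy njvsb nxy qclhy tjo yqqdk rjj lqqiq
Hunk 5: at line 7 remove [njvsb,nxy,qclhy] add [pigp,jpms,ninhm] -> 14 lines: wdzi evevz eemz kzyr byg meji blmy pigp jpms ninhm tjo yqqdk rjj lqqiq
Hunk 6: at line 7 remove [pigp,jpms,ninhm] add [jrgdi,wtq,zprg] -> 14 lines: wdzi evevz eemz kzyr byg meji blmy jrgdi wtq zprg tjo yqqdk rjj lqqiq

Answer: wdzi
evevz
eemz
kzyr
byg
meji
blmy
jrgdi
wtq
zprg
tjo
yqqdk
rjj
lqqiq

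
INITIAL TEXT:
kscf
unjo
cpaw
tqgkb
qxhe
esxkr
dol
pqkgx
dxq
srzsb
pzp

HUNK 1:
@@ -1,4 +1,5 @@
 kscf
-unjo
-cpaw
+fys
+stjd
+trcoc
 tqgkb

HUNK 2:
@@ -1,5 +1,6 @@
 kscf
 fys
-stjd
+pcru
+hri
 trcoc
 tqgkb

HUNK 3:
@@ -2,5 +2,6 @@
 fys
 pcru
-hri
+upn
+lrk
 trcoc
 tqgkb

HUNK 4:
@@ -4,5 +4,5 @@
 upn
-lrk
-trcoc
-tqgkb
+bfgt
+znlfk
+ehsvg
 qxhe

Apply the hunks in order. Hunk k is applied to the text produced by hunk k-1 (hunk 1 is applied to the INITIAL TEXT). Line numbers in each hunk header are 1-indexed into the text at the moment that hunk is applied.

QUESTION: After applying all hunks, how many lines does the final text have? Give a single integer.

Answer: 14

Derivation:
Hunk 1: at line 1 remove [unjo,cpaw] add [fys,stjd,trcoc] -> 12 lines: kscf fys stjd trcoc tqgkb qxhe esxkr dol pqkgx dxq srzsb pzp
Hunk 2: at line 1 remove [stjd] add [pcru,hri] -> 13 lines: kscf fys pcru hri trcoc tqgkb qxhe esxkr dol pqkgx dxq srzsb pzp
Hunk 3: at line 2 remove [hri] add [upn,lrk] -> 14 lines: kscf fys pcru upn lrk trcoc tqgkb qxhe esxkr dol pqkgx dxq srzsb pzp
Hunk 4: at line 4 remove [lrk,trcoc,tqgkb] add [bfgt,znlfk,ehsvg] -> 14 lines: kscf fys pcru upn bfgt znlfk ehsvg qxhe esxkr dol pqkgx dxq srzsb pzp
Final line count: 14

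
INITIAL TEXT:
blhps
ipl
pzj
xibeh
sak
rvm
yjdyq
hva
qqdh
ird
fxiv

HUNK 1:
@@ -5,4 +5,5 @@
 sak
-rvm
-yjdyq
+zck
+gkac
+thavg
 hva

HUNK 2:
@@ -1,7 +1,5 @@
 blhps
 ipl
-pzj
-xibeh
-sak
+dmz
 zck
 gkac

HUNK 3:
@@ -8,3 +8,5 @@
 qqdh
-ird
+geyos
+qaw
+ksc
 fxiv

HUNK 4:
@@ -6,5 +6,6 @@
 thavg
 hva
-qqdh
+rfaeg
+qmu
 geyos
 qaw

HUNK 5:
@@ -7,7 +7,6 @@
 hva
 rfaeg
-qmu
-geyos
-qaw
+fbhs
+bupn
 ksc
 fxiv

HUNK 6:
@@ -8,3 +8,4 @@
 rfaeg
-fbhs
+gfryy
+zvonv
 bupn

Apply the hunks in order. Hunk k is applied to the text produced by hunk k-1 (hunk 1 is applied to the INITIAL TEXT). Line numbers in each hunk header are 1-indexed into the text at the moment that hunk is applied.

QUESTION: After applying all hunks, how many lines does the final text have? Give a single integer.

Answer: 13

Derivation:
Hunk 1: at line 5 remove [rvm,yjdyq] add [zck,gkac,thavg] -> 12 lines: blhps ipl pzj xibeh sak zck gkac thavg hva qqdh ird fxiv
Hunk 2: at line 1 remove [pzj,xibeh,sak] add [dmz] -> 10 lines: blhps ipl dmz zck gkac thavg hva qqdh ird fxiv
Hunk 3: at line 8 remove [ird] add [geyos,qaw,ksc] -> 12 lines: blhps ipl dmz zck gkac thavg hva qqdh geyos qaw ksc fxiv
Hunk 4: at line 6 remove [qqdh] add [rfaeg,qmu] -> 13 lines: blhps ipl dmz zck gkac thavg hva rfaeg qmu geyos qaw ksc fxiv
Hunk 5: at line 7 remove [qmu,geyos,qaw] add [fbhs,bupn] -> 12 lines: blhps ipl dmz zck gkac thavg hva rfaeg fbhs bupn ksc fxiv
Hunk 6: at line 8 remove [fbhs] add [gfryy,zvonv] -> 13 lines: blhps ipl dmz zck gkac thavg hva rfaeg gfryy zvonv bupn ksc fxiv
Final line count: 13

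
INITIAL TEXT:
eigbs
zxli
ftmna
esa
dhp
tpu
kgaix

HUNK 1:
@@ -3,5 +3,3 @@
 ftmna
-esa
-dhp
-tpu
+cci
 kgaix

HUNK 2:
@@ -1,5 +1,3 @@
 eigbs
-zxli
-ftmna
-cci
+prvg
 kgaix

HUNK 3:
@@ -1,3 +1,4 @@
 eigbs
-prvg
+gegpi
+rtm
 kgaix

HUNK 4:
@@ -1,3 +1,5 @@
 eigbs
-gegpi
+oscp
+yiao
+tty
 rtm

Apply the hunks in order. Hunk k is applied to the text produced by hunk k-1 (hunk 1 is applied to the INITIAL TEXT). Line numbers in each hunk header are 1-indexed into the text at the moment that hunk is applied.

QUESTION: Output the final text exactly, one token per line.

Answer: eigbs
oscp
yiao
tty
rtm
kgaix

Derivation:
Hunk 1: at line 3 remove [esa,dhp,tpu] add [cci] -> 5 lines: eigbs zxli ftmna cci kgaix
Hunk 2: at line 1 remove [zxli,ftmna,cci] add [prvg] -> 3 lines: eigbs prvg kgaix
Hunk 3: at line 1 remove [prvg] add [gegpi,rtm] -> 4 lines: eigbs gegpi rtm kgaix
Hunk 4: at line 1 remove [gegpi] add [oscp,yiao,tty] -> 6 lines: eigbs oscp yiao tty rtm kgaix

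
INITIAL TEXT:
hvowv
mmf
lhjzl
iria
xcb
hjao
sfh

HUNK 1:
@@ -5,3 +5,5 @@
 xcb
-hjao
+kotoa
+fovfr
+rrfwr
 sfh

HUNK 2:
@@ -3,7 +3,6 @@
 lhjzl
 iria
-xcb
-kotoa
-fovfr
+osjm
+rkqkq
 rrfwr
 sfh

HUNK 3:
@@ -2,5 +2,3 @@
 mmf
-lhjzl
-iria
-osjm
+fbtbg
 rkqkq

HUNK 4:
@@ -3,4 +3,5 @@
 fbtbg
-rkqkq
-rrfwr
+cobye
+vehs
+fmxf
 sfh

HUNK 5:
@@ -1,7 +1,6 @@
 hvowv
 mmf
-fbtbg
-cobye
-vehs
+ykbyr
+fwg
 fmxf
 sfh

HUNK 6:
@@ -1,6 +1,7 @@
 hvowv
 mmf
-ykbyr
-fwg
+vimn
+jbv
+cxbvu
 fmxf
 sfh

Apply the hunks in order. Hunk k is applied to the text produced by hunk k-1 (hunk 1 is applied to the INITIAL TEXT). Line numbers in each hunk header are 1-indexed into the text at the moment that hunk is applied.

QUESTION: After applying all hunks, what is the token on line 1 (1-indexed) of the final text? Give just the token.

Hunk 1: at line 5 remove [hjao] add [kotoa,fovfr,rrfwr] -> 9 lines: hvowv mmf lhjzl iria xcb kotoa fovfr rrfwr sfh
Hunk 2: at line 3 remove [xcb,kotoa,fovfr] add [osjm,rkqkq] -> 8 lines: hvowv mmf lhjzl iria osjm rkqkq rrfwr sfh
Hunk 3: at line 2 remove [lhjzl,iria,osjm] add [fbtbg] -> 6 lines: hvowv mmf fbtbg rkqkq rrfwr sfh
Hunk 4: at line 3 remove [rkqkq,rrfwr] add [cobye,vehs,fmxf] -> 7 lines: hvowv mmf fbtbg cobye vehs fmxf sfh
Hunk 5: at line 1 remove [fbtbg,cobye,vehs] add [ykbyr,fwg] -> 6 lines: hvowv mmf ykbyr fwg fmxf sfh
Hunk 6: at line 1 remove [ykbyr,fwg] add [vimn,jbv,cxbvu] -> 7 lines: hvowv mmf vimn jbv cxbvu fmxf sfh
Final line 1: hvowv

Answer: hvowv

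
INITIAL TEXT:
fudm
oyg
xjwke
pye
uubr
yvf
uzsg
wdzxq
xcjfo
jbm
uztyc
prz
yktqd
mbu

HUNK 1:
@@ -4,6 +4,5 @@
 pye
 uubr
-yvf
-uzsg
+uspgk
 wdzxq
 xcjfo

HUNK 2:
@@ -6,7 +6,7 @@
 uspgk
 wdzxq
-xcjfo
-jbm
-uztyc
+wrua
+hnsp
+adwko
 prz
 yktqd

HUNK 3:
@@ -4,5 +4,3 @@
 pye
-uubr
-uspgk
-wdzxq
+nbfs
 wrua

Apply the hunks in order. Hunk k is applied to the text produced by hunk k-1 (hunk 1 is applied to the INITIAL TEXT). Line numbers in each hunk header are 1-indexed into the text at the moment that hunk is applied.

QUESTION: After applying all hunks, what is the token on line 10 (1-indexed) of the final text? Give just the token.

Answer: yktqd

Derivation:
Hunk 1: at line 4 remove [yvf,uzsg] add [uspgk] -> 13 lines: fudm oyg xjwke pye uubr uspgk wdzxq xcjfo jbm uztyc prz yktqd mbu
Hunk 2: at line 6 remove [xcjfo,jbm,uztyc] add [wrua,hnsp,adwko] -> 13 lines: fudm oyg xjwke pye uubr uspgk wdzxq wrua hnsp adwko prz yktqd mbu
Hunk 3: at line 4 remove [uubr,uspgk,wdzxq] add [nbfs] -> 11 lines: fudm oyg xjwke pye nbfs wrua hnsp adwko prz yktqd mbu
Final line 10: yktqd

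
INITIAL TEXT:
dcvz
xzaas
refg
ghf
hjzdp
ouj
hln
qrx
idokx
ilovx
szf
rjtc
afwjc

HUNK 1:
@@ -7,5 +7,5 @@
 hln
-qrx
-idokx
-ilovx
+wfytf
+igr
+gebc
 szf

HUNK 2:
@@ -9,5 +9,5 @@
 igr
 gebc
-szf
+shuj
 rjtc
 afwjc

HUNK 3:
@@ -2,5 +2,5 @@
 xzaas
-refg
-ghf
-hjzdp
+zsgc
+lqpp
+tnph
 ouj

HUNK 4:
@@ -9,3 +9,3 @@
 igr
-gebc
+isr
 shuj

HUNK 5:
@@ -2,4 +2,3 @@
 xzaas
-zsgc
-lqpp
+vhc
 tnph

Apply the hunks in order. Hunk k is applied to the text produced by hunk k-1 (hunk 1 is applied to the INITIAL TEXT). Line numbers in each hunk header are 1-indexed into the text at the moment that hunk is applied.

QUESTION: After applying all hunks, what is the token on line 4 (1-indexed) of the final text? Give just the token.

Answer: tnph

Derivation:
Hunk 1: at line 7 remove [qrx,idokx,ilovx] add [wfytf,igr,gebc] -> 13 lines: dcvz xzaas refg ghf hjzdp ouj hln wfytf igr gebc szf rjtc afwjc
Hunk 2: at line 9 remove [szf] add [shuj] -> 13 lines: dcvz xzaas refg ghf hjzdp ouj hln wfytf igr gebc shuj rjtc afwjc
Hunk 3: at line 2 remove [refg,ghf,hjzdp] add [zsgc,lqpp,tnph] -> 13 lines: dcvz xzaas zsgc lqpp tnph ouj hln wfytf igr gebc shuj rjtc afwjc
Hunk 4: at line 9 remove [gebc] add [isr] -> 13 lines: dcvz xzaas zsgc lqpp tnph ouj hln wfytf igr isr shuj rjtc afwjc
Hunk 5: at line 2 remove [zsgc,lqpp] add [vhc] -> 12 lines: dcvz xzaas vhc tnph ouj hln wfytf igr isr shuj rjtc afwjc
Final line 4: tnph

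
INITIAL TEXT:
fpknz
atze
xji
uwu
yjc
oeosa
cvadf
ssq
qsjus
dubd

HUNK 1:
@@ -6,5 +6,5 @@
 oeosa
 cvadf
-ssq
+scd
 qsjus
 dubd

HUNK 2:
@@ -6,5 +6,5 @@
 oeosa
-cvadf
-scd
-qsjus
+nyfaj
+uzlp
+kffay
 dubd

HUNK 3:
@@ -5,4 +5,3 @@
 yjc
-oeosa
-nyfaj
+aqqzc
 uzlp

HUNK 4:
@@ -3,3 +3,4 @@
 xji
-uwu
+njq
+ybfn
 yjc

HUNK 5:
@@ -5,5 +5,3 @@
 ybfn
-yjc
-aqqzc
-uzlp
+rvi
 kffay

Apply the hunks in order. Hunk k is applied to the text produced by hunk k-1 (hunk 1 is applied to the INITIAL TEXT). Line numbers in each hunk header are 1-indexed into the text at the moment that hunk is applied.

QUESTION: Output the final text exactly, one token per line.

Hunk 1: at line 6 remove [ssq] add [scd] -> 10 lines: fpknz atze xji uwu yjc oeosa cvadf scd qsjus dubd
Hunk 2: at line 6 remove [cvadf,scd,qsjus] add [nyfaj,uzlp,kffay] -> 10 lines: fpknz atze xji uwu yjc oeosa nyfaj uzlp kffay dubd
Hunk 3: at line 5 remove [oeosa,nyfaj] add [aqqzc] -> 9 lines: fpknz atze xji uwu yjc aqqzc uzlp kffay dubd
Hunk 4: at line 3 remove [uwu] add [njq,ybfn] -> 10 lines: fpknz atze xji njq ybfn yjc aqqzc uzlp kffay dubd
Hunk 5: at line 5 remove [yjc,aqqzc,uzlp] add [rvi] -> 8 lines: fpknz atze xji njq ybfn rvi kffay dubd

Answer: fpknz
atze
xji
njq
ybfn
rvi
kffay
dubd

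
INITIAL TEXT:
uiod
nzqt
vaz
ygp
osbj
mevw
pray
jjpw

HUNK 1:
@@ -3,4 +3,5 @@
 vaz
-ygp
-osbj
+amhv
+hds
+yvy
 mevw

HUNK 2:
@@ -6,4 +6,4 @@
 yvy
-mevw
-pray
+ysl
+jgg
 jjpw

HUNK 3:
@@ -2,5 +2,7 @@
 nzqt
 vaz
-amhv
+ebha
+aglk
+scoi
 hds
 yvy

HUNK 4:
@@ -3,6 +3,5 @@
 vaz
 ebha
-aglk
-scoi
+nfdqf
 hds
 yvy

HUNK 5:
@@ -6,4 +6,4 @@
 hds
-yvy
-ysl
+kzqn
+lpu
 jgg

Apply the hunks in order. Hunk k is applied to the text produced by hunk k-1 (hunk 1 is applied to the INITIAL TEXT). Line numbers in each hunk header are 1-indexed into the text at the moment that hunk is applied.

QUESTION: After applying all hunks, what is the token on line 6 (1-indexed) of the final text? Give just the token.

Hunk 1: at line 3 remove [ygp,osbj] add [amhv,hds,yvy] -> 9 lines: uiod nzqt vaz amhv hds yvy mevw pray jjpw
Hunk 2: at line 6 remove [mevw,pray] add [ysl,jgg] -> 9 lines: uiod nzqt vaz amhv hds yvy ysl jgg jjpw
Hunk 3: at line 2 remove [amhv] add [ebha,aglk,scoi] -> 11 lines: uiod nzqt vaz ebha aglk scoi hds yvy ysl jgg jjpw
Hunk 4: at line 3 remove [aglk,scoi] add [nfdqf] -> 10 lines: uiod nzqt vaz ebha nfdqf hds yvy ysl jgg jjpw
Hunk 5: at line 6 remove [yvy,ysl] add [kzqn,lpu] -> 10 lines: uiod nzqt vaz ebha nfdqf hds kzqn lpu jgg jjpw
Final line 6: hds

Answer: hds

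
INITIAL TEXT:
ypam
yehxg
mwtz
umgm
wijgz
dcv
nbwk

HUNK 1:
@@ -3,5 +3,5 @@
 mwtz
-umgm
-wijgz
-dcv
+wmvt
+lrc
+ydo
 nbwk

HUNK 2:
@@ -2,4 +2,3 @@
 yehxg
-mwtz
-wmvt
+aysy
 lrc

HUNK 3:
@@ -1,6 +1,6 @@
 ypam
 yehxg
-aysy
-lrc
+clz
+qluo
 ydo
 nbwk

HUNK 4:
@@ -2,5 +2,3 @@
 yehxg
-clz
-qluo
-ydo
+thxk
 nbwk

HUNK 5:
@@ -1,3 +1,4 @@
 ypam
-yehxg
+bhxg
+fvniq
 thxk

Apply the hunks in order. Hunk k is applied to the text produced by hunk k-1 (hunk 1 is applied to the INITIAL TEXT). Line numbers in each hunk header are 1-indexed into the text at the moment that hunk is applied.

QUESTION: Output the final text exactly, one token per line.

Answer: ypam
bhxg
fvniq
thxk
nbwk

Derivation:
Hunk 1: at line 3 remove [umgm,wijgz,dcv] add [wmvt,lrc,ydo] -> 7 lines: ypam yehxg mwtz wmvt lrc ydo nbwk
Hunk 2: at line 2 remove [mwtz,wmvt] add [aysy] -> 6 lines: ypam yehxg aysy lrc ydo nbwk
Hunk 3: at line 1 remove [aysy,lrc] add [clz,qluo] -> 6 lines: ypam yehxg clz qluo ydo nbwk
Hunk 4: at line 2 remove [clz,qluo,ydo] add [thxk] -> 4 lines: ypam yehxg thxk nbwk
Hunk 5: at line 1 remove [yehxg] add [bhxg,fvniq] -> 5 lines: ypam bhxg fvniq thxk nbwk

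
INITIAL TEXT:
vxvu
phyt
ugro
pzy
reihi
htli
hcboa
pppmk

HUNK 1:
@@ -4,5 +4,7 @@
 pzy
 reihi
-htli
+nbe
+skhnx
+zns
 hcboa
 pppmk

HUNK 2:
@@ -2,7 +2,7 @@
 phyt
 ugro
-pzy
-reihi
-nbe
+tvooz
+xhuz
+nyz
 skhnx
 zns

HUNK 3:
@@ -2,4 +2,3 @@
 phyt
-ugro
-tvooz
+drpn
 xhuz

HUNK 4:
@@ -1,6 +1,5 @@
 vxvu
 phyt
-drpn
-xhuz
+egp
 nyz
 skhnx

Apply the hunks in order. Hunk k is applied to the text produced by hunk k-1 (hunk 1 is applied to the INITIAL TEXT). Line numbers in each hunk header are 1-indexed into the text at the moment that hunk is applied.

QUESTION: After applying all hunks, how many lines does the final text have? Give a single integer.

Hunk 1: at line 4 remove [htli] add [nbe,skhnx,zns] -> 10 lines: vxvu phyt ugro pzy reihi nbe skhnx zns hcboa pppmk
Hunk 2: at line 2 remove [pzy,reihi,nbe] add [tvooz,xhuz,nyz] -> 10 lines: vxvu phyt ugro tvooz xhuz nyz skhnx zns hcboa pppmk
Hunk 3: at line 2 remove [ugro,tvooz] add [drpn] -> 9 lines: vxvu phyt drpn xhuz nyz skhnx zns hcboa pppmk
Hunk 4: at line 1 remove [drpn,xhuz] add [egp] -> 8 lines: vxvu phyt egp nyz skhnx zns hcboa pppmk
Final line count: 8

Answer: 8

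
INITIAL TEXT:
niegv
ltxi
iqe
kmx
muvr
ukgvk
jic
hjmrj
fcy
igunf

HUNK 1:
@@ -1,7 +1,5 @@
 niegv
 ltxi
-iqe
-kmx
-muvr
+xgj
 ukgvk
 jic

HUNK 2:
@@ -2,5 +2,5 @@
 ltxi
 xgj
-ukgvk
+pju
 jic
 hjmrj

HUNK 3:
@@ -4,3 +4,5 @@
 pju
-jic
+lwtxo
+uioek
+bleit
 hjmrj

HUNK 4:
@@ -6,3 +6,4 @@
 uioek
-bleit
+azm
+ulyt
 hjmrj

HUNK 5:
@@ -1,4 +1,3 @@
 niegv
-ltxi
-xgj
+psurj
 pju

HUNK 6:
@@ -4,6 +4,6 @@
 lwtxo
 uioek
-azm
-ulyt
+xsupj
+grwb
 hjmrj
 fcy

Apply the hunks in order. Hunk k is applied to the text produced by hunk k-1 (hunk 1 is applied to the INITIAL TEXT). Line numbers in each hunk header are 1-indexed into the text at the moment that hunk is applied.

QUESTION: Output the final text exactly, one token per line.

Hunk 1: at line 1 remove [iqe,kmx,muvr] add [xgj] -> 8 lines: niegv ltxi xgj ukgvk jic hjmrj fcy igunf
Hunk 2: at line 2 remove [ukgvk] add [pju] -> 8 lines: niegv ltxi xgj pju jic hjmrj fcy igunf
Hunk 3: at line 4 remove [jic] add [lwtxo,uioek,bleit] -> 10 lines: niegv ltxi xgj pju lwtxo uioek bleit hjmrj fcy igunf
Hunk 4: at line 6 remove [bleit] add [azm,ulyt] -> 11 lines: niegv ltxi xgj pju lwtxo uioek azm ulyt hjmrj fcy igunf
Hunk 5: at line 1 remove [ltxi,xgj] add [psurj] -> 10 lines: niegv psurj pju lwtxo uioek azm ulyt hjmrj fcy igunf
Hunk 6: at line 4 remove [azm,ulyt] add [xsupj,grwb] -> 10 lines: niegv psurj pju lwtxo uioek xsupj grwb hjmrj fcy igunf

Answer: niegv
psurj
pju
lwtxo
uioek
xsupj
grwb
hjmrj
fcy
igunf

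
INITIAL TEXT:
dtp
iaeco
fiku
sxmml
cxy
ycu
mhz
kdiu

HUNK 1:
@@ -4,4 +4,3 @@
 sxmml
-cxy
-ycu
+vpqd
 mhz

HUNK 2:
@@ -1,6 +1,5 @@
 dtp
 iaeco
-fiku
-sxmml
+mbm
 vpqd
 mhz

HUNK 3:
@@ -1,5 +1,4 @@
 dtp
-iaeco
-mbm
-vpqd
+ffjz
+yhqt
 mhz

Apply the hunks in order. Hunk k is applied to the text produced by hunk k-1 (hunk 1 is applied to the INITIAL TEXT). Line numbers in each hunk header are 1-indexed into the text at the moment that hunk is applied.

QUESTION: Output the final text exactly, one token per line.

Hunk 1: at line 4 remove [cxy,ycu] add [vpqd] -> 7 lines: dtp iaeco fiku sxmml vpqd mhz kdiu
Hunk 2: at line 1 remove [fiku,sxmml] add [mbm] -> 6 lines: dtp iaeco mbm vpqd mhz kdiu
Hunk 3: at line 1 remove [iaeco,mbm,vpqd] add [ffjz,yhqt] -> 5 lines: dtp ffjz yhqt mhz kdiu

Answer: dtp
ffjz
yhqt
mhz
kdiu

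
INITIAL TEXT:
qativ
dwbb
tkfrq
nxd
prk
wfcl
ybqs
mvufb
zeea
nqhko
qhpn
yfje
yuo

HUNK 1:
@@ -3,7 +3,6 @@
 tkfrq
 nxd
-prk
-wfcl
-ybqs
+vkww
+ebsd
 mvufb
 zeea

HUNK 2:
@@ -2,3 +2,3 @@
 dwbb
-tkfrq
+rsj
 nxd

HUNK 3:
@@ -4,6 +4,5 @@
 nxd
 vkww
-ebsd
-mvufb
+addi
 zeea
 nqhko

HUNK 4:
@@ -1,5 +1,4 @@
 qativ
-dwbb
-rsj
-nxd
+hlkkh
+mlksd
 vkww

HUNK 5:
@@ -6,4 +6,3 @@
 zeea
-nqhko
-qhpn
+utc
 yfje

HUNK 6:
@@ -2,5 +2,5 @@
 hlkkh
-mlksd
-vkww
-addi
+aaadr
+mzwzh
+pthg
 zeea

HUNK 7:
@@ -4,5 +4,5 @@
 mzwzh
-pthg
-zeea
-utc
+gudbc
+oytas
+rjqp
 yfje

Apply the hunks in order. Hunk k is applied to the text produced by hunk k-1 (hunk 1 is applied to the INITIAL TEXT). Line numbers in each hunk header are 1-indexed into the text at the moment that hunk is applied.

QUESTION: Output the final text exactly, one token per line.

Hunk 1: at line 3 remove [prk,wfcl,ybqs] add [vkww,ebsd] -> 12 lines: qativ dwbb tkfrq nxd vkww ebsd mvufb zeea nqhko qhpn yfje yuo
Hunk 2: at line 2 remove [tkfrq] add [rsj] -> 12 lines: qativ dwbb rsj nxd vkww ebsd mvufb zeea nqhko qhpn yfje yuo
Hunk 3: at line 4 remove [ebsd,mvufb] add [addi] -> 11 lines: qativ dwbb rsj nxd vkww addi zeea nqhko qhpn yfje yuo
Hunk 4: at line 1 remove [dwbb,rsj,nxd] add [hlkkh,mlksd] -> 10 lines: qativ hlkkh mlksd vkww addi zeea nqhko qhpn yfje yuo
Hunk 5: at line 6 remove [nqhko,qhpn] add [utc] -> 9 lines: qativ hlkkh mlksd vkww addi zeea utc yfje yuo
Hunk 6: at line 2 remove [mlksd,vkww,addi] add [aaadr,mzwzh,pthg] -> 9 lines: qativ hlkkh aaadr mzwzh pthg zeea utc yfje yuo
Hunk 7: at line 4 remove [pthg,zeea,utc] add [gudbc,oytas,rjqp] -> 9 lines: qativ hlkkh aaadr mzwzh gudbc oytas rjqp yfje yuo

Answer: qativ
hlkkh
aaadr
mzwzh
gudbc
oytas
rjqp
yfje
yuo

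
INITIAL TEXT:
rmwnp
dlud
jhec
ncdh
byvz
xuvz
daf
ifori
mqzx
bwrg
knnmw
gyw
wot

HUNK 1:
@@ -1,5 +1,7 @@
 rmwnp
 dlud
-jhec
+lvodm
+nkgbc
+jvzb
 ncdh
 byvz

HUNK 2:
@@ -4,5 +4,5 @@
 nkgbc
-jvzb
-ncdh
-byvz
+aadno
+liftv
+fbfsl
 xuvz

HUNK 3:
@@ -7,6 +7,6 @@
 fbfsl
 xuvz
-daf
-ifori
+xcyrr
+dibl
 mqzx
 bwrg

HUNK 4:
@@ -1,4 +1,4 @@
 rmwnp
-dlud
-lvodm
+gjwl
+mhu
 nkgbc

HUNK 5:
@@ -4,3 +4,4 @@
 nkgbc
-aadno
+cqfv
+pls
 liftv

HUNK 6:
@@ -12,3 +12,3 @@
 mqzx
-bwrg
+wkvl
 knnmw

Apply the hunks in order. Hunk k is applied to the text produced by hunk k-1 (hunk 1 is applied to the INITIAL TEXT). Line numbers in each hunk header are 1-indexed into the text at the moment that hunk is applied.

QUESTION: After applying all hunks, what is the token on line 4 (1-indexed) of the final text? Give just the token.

Hunk 1: at line 1 remove [jhec] add [lvodm,nkgbc,jvzb] -> 15 lines: rmwnp dlud lvodm nkgbc jvzb ncdh byvz xuvz daf ifori mqzx bwrg knnmw gyw wot
Hunk 2: at line 4 remove [jvzb,ncdh,byvz] add [aadno,liftv,fbfsl] -> 15 lines: rmwnp dlud lvodm nkgbc aadno liftv fbfsl xuvz daf ifori mqzx bwrg knnmw gyw wot
Hunk 3: at line 7 remove [daf,ifori] add [xcyrr,dibl] -> 15 lines: rmwnp dlud lvodm nkgbc aadno liftv fbfsl xuvz xcyrr dibl mqzx bwrg knnmw gyw wot
Hunk 4: at line 1 remove [dlud,lvodm] add [gjwl,mhu] -> 15 lines: rmwnp gjwl mhu nkgbc aadno liftv fbfsl xuvz xcyrr dibl mqzx bwrg knnmw gyw wot
Hunk 5: at line 4 remove [aadno] add [cqfv,pls] -> 16 lines: rmwnp gjwl mhu nkgbc cqfv pls liftv fbfsl xuvz xcyrr dibl mqzx bwrg knnmw gyw wot
Hunk 6: at line 12 remove [bwrg] add [wkvl] -> 16 lines: rmwnp gjwl mhu nkgbc cqfv pls liftv fbfsl xuvz xcyrr dibl mqzx wkvl knnmw gyw wot
Final line 4: nkgbc

Answer: nkgbc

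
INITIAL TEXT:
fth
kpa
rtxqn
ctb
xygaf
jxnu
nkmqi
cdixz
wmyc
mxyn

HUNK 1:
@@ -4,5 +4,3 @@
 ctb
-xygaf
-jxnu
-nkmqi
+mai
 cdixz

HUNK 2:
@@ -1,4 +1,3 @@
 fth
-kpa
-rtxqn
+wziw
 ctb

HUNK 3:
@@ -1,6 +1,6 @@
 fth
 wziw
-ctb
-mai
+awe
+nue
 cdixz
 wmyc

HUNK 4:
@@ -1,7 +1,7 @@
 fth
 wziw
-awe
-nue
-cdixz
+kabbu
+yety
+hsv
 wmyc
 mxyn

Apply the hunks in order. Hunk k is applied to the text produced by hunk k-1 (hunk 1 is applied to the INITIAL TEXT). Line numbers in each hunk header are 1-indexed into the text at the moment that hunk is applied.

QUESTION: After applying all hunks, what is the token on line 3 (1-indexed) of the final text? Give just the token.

Answer: kabbu

Derivation:
Hunk 1: at line 4 remove [xygaf,jxnu,nkmqi] add [mai] -> 8 lines: fth kpa rtxqn ctb mai cdixz wmyc mxyn
Hunk 2: at line 1 remove [kpa,rtxqn] add [wziw] -> 7 lines: fth wziw ctb mai cdixz wmyc mxyn
Hunk 3: at line 1 remove [ctb,mai] add [awe,nue] -> 7 lines: fth wziw awe nue cdixz wmyc mxyn
Hunk 4: at line 1 remove [awe,nue,cdixz] add [kabbu,yety,hsv] -> 7 lines: fth wziw kabbu yety hsv wmyc mxyn
Final line 3: kabbu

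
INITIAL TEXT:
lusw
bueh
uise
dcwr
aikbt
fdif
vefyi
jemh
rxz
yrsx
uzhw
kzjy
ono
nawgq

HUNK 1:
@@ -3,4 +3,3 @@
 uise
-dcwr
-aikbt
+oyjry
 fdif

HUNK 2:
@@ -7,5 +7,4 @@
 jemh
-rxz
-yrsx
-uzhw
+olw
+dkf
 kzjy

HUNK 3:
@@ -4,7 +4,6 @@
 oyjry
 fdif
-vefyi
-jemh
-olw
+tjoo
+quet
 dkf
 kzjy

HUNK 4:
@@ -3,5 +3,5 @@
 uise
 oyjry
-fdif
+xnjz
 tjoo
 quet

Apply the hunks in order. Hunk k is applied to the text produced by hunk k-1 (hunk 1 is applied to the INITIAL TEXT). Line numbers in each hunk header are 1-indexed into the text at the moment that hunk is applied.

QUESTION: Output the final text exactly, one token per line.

Answer: lusw
bueh
uise
oyjry
xnjz
tjoo
quet
dkf
kzjy
ono
nawgq

Derivation:
Hunk 1: at line 3 remove [dcwr,aikbt] add [oyjry] -> 13 lines: lusw bueh uise oyjry fdif vefyi jemh rxz yrsx uzhw kzjy ono nawgq
Hunk 2: at line 7 remove [rxz,yrsx,uzhw] add [olw,dkf] -> 12 lines: lusw bueh uise oyjry fdif vefyi jemh olw dkf kzjy ono nawgq
Hunk 3: at line 4 remove [vefyi,jemh,olw] add [tjoo,quet] -> 11 lines: lusw bueh uise oyjry fdif tjoo quet dkf kzjy ono nawgq
Hunk 4: at line 3 remove [fdif] add [xnjz] -> 11 lines: lusw bueh uise oyjry xnjz tjoo quet dkf kzjy ono nawgq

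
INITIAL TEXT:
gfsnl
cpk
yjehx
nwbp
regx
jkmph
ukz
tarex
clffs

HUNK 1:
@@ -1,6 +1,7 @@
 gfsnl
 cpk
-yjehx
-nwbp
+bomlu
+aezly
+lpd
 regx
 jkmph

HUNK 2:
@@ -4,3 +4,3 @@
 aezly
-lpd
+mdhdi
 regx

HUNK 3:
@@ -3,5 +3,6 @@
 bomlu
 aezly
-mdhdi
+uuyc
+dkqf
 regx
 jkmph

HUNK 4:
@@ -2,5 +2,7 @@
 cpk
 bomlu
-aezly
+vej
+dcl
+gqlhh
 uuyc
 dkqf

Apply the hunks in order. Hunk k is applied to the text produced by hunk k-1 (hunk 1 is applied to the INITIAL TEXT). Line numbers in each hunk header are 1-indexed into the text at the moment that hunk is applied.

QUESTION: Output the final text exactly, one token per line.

Answer: gfsnl
cpk
bomlu
vej
dcl
gqlhh
uuyc
dkqf
regx
jkmph
ukz
tarex
clffs

Derivation:
Hunk 1: at line 1 remove [yjehx,nwbp] add [bomlu,aezly,lpd] -> 10 lines: gfsnl cpk bomlu aezly lpd regx jkmph ukz tarex clffs
Hunk 2: at line 4 remove [lpd] add [mdhdi] -> 10 lines: gfsnl cpk bomlu aezly mdhdi regx jkmph ukz tarex clffs
Hunk 3: at line 3 remove [mdhdi] add [uuyc,dkqf] -> 11 lines: gfsnl cpk bomlu aezly uuyc dkqf regx jkmph ukz tarex clffs
Hunk 4: at line 2 remove [aezly] add [vej,dcl,gqlhh] -> 13 lines: gfsnl cpk bomlu vej dcl gqlhh uuyc dkqf regx jkmph ukz tarex clffs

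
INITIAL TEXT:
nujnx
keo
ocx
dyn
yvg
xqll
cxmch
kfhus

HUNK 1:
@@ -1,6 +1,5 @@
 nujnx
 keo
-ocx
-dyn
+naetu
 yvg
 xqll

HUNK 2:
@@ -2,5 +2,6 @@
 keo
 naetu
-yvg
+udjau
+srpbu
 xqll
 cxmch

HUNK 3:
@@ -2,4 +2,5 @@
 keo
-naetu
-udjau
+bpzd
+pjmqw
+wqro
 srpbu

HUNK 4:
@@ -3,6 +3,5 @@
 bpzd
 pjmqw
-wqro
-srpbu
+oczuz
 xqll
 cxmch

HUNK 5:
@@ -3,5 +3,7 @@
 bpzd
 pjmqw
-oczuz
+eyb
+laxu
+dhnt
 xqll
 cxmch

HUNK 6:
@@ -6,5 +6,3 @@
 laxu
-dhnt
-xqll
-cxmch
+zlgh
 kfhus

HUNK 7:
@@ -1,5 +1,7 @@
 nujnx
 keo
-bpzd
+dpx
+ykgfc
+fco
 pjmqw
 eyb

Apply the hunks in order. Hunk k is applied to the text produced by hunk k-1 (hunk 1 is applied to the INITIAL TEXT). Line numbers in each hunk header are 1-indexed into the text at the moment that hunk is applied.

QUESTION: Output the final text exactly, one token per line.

Hunk 1: at line 1 remove [ocx,dyn] add [naetu] -> 7 lines: nujnx keo naetu yvg xqll cxmch kfhus
Hunk 2: at line 2 remove [yvg] add [udjau,srpbu] -> 8 lines: nujnx keo naetu udjau srpbu xqll cxmch kfhus
Hunk 3: at line 2 remove [naetu,udjau] add [bpzd,pjmqw,wqro] -> 9 lines: nujnx keo bpzd pjmqw wqro srpbu xqll cxmch kfhus
Hunk 4: at line 3 remove [wqro,srpbu] add [oczuz] -> 8 lines: nujnx keo bpzd pjmqw oczuz xqll cxmch kfhus
Hunk 5: at line 3 remove [oczuz] add [eyb,laxu,dhnt] -> 10 lines: nujnx keo bpzd pjmqw eyb laxu dhnt xqll cxmch kfhus
Hunk 6: at line 6 remove [dhnt,xqll,cxmch] add [zlgh] -> 8 lines: nujnx keo bpzd pjmqw eyb laxu zlgh kfhus
Hunk 7: at line 1 remove [bpzd] add [dpx,ykgfc,fco] -> 10 lines: nujnx keo dpx ykgfc fco pjmqw eyb laxu zlgh kfhus

Answer: nujnx
keo
dpx
ykgfc
fco
pjmqw
eyb
laxu
zlgh
kfhus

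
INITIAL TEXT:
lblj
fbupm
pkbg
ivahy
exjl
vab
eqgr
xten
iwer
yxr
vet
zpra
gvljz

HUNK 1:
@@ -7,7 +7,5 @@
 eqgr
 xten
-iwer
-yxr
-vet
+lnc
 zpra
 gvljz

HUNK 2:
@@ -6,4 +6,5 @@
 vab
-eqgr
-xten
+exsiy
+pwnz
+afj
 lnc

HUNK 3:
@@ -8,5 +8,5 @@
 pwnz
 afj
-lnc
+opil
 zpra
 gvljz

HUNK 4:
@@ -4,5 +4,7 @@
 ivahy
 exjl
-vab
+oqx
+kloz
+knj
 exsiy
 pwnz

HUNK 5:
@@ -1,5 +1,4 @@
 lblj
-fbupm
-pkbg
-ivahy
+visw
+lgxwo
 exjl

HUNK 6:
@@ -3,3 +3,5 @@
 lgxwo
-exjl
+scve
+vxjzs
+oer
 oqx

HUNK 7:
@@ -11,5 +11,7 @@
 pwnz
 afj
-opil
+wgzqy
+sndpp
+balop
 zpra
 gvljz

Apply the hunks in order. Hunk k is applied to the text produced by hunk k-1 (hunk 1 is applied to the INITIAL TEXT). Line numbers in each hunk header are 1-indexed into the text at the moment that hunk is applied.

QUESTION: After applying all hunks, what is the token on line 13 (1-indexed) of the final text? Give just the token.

Hunk 1: at line 7 remove [iwer,yxr,vet] add [lnc] -> 11 lines: lblj fbupm pkbg ivahy exjl vab eqgr xten lnc zpra gvljz
Hunk 2: at line 6 remove [eqgr,xten] add [exsiy,pwnz,afj] -> 12 lines: lblj fbupm pkbg ivahy exjl vab exsiy pwnz afj lnc zpra gvljz
Hunk 3: at line 8 remove [lnc] add [opil] -> 12 lines: lblj fbupm pkbg ivahy exjl vab exsiy pwnz afj opil zpra gvljz
Hunk 4: at line 4 remove [vab] add [oqx,kloz,knj] -> 14 lines: lblj fbupm pkbg ivahy exjl oqx kloz knj exsiy pwnz afj opil zpra gvljz
Hunk 5: at line 1 remove [fbupm,pkbg,ivahy] add [visw,lgxwo] -> 13 lines: lblj visw lgxwo exjl oqx kloz knj exsiy pwnz afj opil zpra gvljz
Hunk 6: at line 3 remove [exjl] add [scve,vxjzs,oer] -> 15 lines: lblj visw lgxwo scve vxjzs oer oqx kloz knj exsiy pwnz afj opil zpra gvljz
Hunk 7: at line 11 remove [opil] add [wgzqy,sndpp,balop] -> 17 lines: lblj visw lgxwo scve vxjzs oer oqx kloz knj exsiy pwnz afj wgzqy sndpp balop zpra gvljz
Final line 13: wgzqy

Answer: wgzqy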